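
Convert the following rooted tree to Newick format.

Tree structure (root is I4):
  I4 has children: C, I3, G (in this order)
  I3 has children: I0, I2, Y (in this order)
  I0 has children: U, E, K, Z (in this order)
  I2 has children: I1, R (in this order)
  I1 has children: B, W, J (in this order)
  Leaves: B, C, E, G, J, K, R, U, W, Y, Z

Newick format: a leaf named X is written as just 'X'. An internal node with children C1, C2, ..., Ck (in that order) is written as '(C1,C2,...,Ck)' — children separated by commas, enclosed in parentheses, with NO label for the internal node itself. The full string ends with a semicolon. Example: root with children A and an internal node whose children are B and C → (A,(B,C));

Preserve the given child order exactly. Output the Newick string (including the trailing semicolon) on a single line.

internal I4 with children ['C', 'I3', 'G']
  leaf 'C' → 'C'
  internal I3 with children ['I0', 'I2', 'Y']
    internal I0 with children ['U', 'E', 'K', 'Z']
      leaf 'U' → 'U'
      leaf 'E' → 'E'
      leaf 'K' → 'K'
      leaf 'Z' → 'Z'
    → '(U,E,K,Z)'
    internal I2 with children ['I1', 'R']
      internal I1 with children ['B', 'W', 'J']
        leaf 'B' → 'B'
        leaf 'W' → 'W'
        leaf 'J' → 'J'
      → '(B,W,J)'
      leaf 'R' → 'R'
    → '((B,W,J),R)'
    leaf 'Y' → 'Y'
  → '((U,E,K,Z),((B,W,J),R),Y)'
  leaf 'G' → 'G'
→ '(C,((U,E,K,Z),((B,W,J),R),Y),G)'
Final: (C,((U,E,K,Z),((B,W,J),R),Y),G);

Answer: (C,((U,E,K,Z),((B,W,J),R),Y),G);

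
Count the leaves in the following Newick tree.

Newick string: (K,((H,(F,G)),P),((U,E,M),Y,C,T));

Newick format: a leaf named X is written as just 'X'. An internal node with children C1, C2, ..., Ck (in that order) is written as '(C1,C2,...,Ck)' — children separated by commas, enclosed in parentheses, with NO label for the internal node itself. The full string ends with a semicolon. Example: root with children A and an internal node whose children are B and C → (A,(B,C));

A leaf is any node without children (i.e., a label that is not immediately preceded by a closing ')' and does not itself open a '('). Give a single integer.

Newick: (K,((H,(F,G)),P),((U,E,M),Y,C,T));
Scan left-to-right; a leaf is any maximal label run not followed by '(':
  pos 1: leaf 'K' → count = 1
  pos 5: leaf 'H' → count = 2
  pos 8: leaf 'F' → count = 3
  pos 10: leaf 'G' → count = 4
  pos 14: leaf 'P' → count = 5
  pos 19: leaf 'U' → count = 6
  pos 21: leaf 'E' → count = 7
  pos 23: leaf 'M' → count = 8
  pos 26: leaf 'Y' → count = 9
  pos 28: leaf 'C' → count = 10
  pos 30: leaf 'T' → count = 11
Total leaves: 11

Answer: 11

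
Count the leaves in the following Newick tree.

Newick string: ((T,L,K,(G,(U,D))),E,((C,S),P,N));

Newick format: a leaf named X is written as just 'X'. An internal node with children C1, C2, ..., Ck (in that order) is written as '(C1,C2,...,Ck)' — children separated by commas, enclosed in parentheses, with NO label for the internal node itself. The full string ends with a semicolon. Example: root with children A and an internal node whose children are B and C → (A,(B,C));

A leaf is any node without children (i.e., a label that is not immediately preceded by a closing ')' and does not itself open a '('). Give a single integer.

Answer: 11

Derivation:
Newick: ((T,L,K,(G,(U,D))),E,((C,S),P,N));
Scan left-to-right; a leaf is any maximal label run not followed by '(':
  pos 2: leaf 'T' → count = 1
  pos 4: leaf 'L' → count = 2
  pos 6: leaf 'K' → count = 3
  pos 9: leaf 'G' → count = 4
  pos 12: leaf 'U' → count = 5
  pos 14: leaf 'D' → count = 6
  pos 19: leaf 'E' → count = 7
  pos 23: leaf 'C' → count = 8
  pos 25: leaf 'S' → count = 9
  pos 28: leaf 'P' → count = 10
  pos 30: leaf 'N' → count = 11
Total leaves: 11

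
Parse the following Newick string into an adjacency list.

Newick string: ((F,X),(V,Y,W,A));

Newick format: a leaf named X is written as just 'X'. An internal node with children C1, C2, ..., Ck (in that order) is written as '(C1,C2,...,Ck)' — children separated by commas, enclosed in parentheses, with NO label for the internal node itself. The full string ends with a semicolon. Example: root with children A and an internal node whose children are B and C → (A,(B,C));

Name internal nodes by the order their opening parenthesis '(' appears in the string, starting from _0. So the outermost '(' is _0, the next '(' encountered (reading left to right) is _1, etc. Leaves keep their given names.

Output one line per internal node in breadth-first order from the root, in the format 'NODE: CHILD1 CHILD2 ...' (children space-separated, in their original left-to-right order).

Input: ((F,X),(V,Y,W,A));
Scanning left-to-right, naming '(' by encounter order:
  pos 0: '(' -> open internal node _0 (depth 1)
  pos 1: '(' -> open internal node _1 (depth 2)
  pos 5: ')' -> close internal node _1 (now at depth 1)
  pos 7: '(' -> open internal node _2 (depth 2)
  pos 15: ')' -> close internal node _2 (now at depth 1)
  pos 16: ')' -> close internal node _0 (now at depth 0)
Total internal nodes: 3
BFS adjacency from root:
  _0: _1 _2
  _1: F X
  _2: V Y W A

Answer: _0: _1 _2
_1: F X
_2: V Y W A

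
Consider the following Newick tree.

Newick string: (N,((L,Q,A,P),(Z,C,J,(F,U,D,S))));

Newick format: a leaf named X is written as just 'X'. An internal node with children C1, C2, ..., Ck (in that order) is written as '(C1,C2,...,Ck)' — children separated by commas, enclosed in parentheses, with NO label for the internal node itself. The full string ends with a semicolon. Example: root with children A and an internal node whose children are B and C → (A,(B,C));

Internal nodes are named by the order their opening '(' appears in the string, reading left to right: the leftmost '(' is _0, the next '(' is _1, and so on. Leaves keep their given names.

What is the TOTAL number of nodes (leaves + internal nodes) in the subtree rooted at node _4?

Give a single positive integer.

Answer: 5

Derivation:
Newick: (N,((L,Q,A,P),(Z,C,J,(F,U,D,S))));
Locate _4: it is the '(' at position 21 (the 5th '(' reading left to right).
Query: subtree rooted at _4
_4: subtree_size = 1 + 4
  F: subtree_size = 1 + 0
  U: subtree_size = 1 + 0
  D: subtree_size = 1 + 0
  S: subtree_size = 1 + 0
Total subtree size of _4: 5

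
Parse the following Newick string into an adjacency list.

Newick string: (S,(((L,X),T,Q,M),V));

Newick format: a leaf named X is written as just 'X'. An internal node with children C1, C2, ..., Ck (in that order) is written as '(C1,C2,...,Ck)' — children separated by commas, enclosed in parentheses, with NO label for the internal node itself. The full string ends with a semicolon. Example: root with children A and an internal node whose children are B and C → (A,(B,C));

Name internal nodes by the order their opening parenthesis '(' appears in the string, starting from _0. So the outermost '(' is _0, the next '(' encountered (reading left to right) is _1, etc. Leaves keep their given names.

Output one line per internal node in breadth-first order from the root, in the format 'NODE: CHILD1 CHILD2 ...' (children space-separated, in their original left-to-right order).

Input: (S,(((L,X),T,Q,M),V));
Scanning left-to-right, naming '(' by encounter order:
  pos 0: '(' -> open internal node _0 (depth 1)
  pos 3: '(' -> open internal node _1 (depth 2)
  pos 4: '(' -> open internal node _2 (depth 3)
  pos 5: '(' -> open internal node _3 (depth 4)
  pos 9: ')' -> close internal node _3 (now at depth 3)
  pos 16: ')' -> close internal node _2 (now at depth 2)
  pos 19: ')' -> close internal node _1 (now at depth 1)
  pos 20: ')' -> close internal node _0 (now at depth 0)
Total internal nodes: 4
BFS adjacency from root:
  _0: S _1
  _1: _2 V
  _2: _3 T Q M
  _3: L X

Answer: _0: S _1
_1: _2 V
_2: _3 T Q M
_3: L X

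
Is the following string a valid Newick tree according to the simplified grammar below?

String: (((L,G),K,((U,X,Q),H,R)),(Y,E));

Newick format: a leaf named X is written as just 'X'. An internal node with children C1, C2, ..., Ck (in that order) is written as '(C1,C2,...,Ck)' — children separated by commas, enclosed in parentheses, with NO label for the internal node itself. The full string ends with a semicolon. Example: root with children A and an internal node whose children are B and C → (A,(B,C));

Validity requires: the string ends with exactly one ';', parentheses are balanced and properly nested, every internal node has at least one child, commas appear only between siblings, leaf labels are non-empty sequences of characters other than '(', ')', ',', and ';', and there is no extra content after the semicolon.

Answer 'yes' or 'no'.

Input: (((L,G),K,((U,X,Q),H,R)),(Y,E));
Paren balance: 6 '(' vs 6 ')' OK
Ends with single ';': True
Full parse: OK
Valid: True

Answer: yes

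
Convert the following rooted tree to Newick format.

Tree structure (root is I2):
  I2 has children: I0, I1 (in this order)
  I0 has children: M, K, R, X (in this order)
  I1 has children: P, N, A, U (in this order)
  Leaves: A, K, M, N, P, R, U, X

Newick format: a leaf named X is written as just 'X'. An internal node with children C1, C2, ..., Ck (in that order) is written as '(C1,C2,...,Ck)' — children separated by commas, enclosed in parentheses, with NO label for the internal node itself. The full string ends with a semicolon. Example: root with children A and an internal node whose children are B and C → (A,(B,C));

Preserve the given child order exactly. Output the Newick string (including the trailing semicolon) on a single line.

internal I2 with children ['I0', 'I1']
  internal I0 with children ['M', 'K', 'R', 'X']
    leaf 'M' → 'M'
    leaf 'K' → 'K'
    leaf 'R' → 'R'
    leaf 'X' → 'X'
  → '(M,K,R,X)'
  internal I1 with children ['P', 'N', 'A', 'U']
    leaf 'P' → 'P'
    leaf 'N' → 'N'
    leaf 'A' → 'A'
    leaf 'U' → 'U'
  → '(P,N,A,U)'
→ '((M,K,R,X),(P,N,A,U))'
Final: ((M,K,R,X),(P,N,A,U));

Answer: ((M,K,R,X),(P,N,A,U));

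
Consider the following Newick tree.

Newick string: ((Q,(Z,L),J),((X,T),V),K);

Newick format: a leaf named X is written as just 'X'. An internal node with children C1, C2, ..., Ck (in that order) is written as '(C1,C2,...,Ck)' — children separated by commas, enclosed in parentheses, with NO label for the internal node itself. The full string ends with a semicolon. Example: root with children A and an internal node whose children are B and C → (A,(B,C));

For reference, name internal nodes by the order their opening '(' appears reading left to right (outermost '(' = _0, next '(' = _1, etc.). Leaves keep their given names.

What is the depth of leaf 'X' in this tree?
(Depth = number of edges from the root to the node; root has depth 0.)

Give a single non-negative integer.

Answer: 3

Derivation:
Newick: ((Q,(Z,L),J),((X,T),V),K);
Naming internals by '(' encounter order: outermost '(' = _0, next = _1, ...
Query node: X
Path from root: _0 -> _3 -> _4 -> X
Depth of X: 3 (number of edges from root)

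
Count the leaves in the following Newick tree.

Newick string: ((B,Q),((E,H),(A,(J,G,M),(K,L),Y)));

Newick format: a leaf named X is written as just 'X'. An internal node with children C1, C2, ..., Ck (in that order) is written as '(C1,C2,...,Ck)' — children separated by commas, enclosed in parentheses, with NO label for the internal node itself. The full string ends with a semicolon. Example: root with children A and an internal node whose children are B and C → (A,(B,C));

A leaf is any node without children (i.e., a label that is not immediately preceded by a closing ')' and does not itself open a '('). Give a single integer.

Newick: ((B,Q),((E,H),(A,(J,G,M),(K,L),Y)));
Scan left-to-right; a leaf is any maximal label run not followed by '(':
  pos 2: leaf 'B' → count = 1
  pos 4: leaf 'Q' → count = 2
  pos 9: leaf 'E' → count = 3
  pos 11: leaf 'H' → count = 4
  pos 15: leaf 'A' → count = 5
  pos 18: leaf 'J' → count = 6
  pos 20: leaf 'G' → count = 7
  pos 22: leaf 'M' → count = 8
  pos 26: leaf 'K' → count = 9
  pos 28: leaf 'L' → count = 10
  pos 31: leaf 'Y' → count = 11
Total leaves: 11

Answer: 11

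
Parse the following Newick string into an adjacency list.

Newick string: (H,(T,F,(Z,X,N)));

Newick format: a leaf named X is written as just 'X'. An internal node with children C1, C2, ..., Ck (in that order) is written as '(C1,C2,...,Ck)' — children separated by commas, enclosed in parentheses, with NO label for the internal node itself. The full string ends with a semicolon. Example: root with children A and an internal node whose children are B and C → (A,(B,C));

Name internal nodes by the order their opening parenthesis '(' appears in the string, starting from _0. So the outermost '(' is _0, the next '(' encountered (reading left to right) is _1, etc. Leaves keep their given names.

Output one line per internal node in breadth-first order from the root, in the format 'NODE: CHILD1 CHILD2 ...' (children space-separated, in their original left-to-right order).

Input: (H,(T,F,(Z,X,N)));
Scanning left-to-right, naming '(' by encounter order:
  pos 0: '(' -> open internal node _0 (depth 1)
  pos 3: '(' -> open internal node _1 (depth 2)
  pos 8: '(' -> open internal node _2 (depth 3)
  pos 14: ')' -> close internal node _2 (now at depth 2)
  pos 15: ')' -> close internal node _1 (now at depth 1)
  pos 16: ')' -> close internal node _0 (now at depth 0)
Total internal nodes: 3
BFS adjacency from root:
  _0: H _1
  _1: T F _2
  _2: Z X N

Answer: _0: H _1
_1: T F _2
_2: Z X N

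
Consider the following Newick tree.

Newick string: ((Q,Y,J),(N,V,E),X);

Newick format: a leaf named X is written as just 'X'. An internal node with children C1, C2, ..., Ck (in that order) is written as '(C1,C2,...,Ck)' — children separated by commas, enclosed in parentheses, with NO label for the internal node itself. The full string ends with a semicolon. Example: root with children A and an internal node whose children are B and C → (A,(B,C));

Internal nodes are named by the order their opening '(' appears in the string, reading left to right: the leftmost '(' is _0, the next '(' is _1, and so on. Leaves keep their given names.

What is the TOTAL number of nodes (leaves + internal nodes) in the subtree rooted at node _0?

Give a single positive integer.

Answer: 10

Derivation:
Newick: ((Q,Y,J),(N,V,E),X);
Locate _0: it is the '(' at position 0 (the 1st '(' reading left to right).
Query: subtree rooted at _0
_0: subtree_size = 1 + 9
  _1: subtree_size = 1 + 3
    Q: subtree_size = 1 + 0
    Y: subtree_size = 1 + 0
    J: subtree_size = 1 + 0
  _2: subtree_size = 1 + 3
    N: subtree_size = 1 + 0
    V: subtree_size = 1 + 0
    E: subtree_size = 1 + 0
  X: subtree_size = 1 + 0
Total subtree size of _0: 10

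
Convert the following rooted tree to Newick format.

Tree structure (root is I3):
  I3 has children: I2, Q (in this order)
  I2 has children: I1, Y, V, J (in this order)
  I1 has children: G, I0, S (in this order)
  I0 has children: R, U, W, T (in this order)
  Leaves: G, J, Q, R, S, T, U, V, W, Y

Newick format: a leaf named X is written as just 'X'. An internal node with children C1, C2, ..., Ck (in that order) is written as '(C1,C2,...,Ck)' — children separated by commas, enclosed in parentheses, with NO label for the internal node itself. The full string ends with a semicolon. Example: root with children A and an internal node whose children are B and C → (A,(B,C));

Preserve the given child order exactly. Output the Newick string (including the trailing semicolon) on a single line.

Answer: (((G,(R,U,W,T),S),Y,V,J),Q);

Derivation:
internal I3 with children ['I2', 'Q']
  internal I2 with children ['I1', 'Y', 'V', 'J']
    internal I1 with children ['G', 'I0', 'S']
      leaf 'G' → 'G'
      internal I0 with children ['R', 'U', 'W', 'T']
        leaf 'R' → 'R'
        leaf 'U' → 'U'
        leaf 'W' → 'W'
        leaf 'T' → 'T'
      → '(R,U,W,T)'
      leaf 'S' → 'S'
    → '(G,(R,U,W,T),S)'
    leaf 'Y' → 'Y'
    leaf 'V' → 'V'
    leaf 'J' → 'J'
  → '((G,(R,U,W,T),S),Y,V,J)'
  leaf 'Q' → 'Q'
→ '(((G,(R,U,W,T),S),Y,V,J),Q)'
Final: (((G,(R,U,W,T),S),Y,V,J),Q);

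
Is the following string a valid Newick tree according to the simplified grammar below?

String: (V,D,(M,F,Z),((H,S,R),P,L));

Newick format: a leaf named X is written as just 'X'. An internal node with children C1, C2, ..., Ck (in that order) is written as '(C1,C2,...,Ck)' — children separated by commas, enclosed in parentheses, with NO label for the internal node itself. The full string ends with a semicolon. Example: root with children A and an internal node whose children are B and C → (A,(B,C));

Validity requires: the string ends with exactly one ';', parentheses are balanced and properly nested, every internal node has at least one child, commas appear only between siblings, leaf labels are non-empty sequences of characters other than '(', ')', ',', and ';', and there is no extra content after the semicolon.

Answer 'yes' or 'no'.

Answer: yes

Derivation:
Input: (V,D,(M,F,Z),((H,S,R),P,L));
Paren balance: 4 '(' vs 4 ')' OK
Ends with single ';': True
Full parse: OK
Valid: True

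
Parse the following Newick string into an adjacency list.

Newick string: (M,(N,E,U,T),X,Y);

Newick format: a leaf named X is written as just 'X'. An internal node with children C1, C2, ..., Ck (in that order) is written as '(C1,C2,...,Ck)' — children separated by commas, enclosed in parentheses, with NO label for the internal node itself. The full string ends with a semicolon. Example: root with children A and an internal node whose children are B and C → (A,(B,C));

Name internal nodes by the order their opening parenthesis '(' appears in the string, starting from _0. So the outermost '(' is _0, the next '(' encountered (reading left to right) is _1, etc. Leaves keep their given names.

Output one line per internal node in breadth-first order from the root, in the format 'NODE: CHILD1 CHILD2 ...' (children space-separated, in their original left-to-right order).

Answer: _0: M _1 X Y
_1: N E U T

Derivation:
Input: (M,(N,E,U,T),X,Y);
Scanning left-to-right, naming '(' by encounter order:
  pos 0: '(' -> open internal node _0 (depth 1)
  pos 3: '(' -> open internal node _1 (depth 2)
  pos 11: ')' -> close internal node _1 (now at depth 1)
  pos 16: ')' -> close internal node _0 (now at depth 0)
Total internal nodes: 2
BFS adjacency from root:
  _0: M _1 X Y
  _1: N E U T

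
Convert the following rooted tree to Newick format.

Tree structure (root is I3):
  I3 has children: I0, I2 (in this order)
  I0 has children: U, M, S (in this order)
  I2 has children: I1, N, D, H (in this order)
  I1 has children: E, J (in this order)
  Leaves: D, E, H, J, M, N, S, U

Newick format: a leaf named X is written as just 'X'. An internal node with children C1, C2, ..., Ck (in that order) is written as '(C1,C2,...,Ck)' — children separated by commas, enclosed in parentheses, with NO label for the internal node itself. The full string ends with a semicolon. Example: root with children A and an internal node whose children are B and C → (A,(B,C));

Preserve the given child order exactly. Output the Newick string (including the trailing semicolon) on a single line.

Answer: ((U,M,S),((E,J),N,D,H));

Derivation:
internal I3 with children ['I0', 'I2']
  internal I0 with children ['U', 'M', 'S']
    leaf 'U' → 'U'
    leaf 'M' → 'M'
    leaf 'S' → 'S'
  → '(U,M,S)'
  internal I2 with children ['I1', 'N', 'D', 'H']
    internal I1 with children ['E', 'J']
      leaf 'E' → 'E'
      leaf 'J' → 'J'
    → '(E,J)'
    leaf 'N' → 'N'
    leaf 'D' → 'D'
    leaf 'H' → 'H'
  → '((E,J),N,D,H)'
→ '((U,M,S),((E,J),N,D,H))'
Final: ((U,M,S),((E,J),N,D,H));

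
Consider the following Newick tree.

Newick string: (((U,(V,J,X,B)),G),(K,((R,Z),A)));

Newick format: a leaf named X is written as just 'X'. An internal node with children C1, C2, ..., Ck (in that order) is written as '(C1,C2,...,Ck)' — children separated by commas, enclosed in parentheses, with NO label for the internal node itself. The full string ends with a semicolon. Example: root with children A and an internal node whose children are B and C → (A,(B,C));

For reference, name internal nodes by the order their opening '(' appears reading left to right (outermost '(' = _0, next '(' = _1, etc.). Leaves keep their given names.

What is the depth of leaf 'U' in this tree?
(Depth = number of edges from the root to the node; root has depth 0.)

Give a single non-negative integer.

Newick: (((U,(V,J,X,B)),G),(K,((R,Z),A)));
Naming internals by '(' encounter order: outermost '(' = _0, next = _1, ...
Query node: U
Path from root: _0 -> _1 -> _2 -> U
Depth of U: 3 (number of edges from root)

Answer: 3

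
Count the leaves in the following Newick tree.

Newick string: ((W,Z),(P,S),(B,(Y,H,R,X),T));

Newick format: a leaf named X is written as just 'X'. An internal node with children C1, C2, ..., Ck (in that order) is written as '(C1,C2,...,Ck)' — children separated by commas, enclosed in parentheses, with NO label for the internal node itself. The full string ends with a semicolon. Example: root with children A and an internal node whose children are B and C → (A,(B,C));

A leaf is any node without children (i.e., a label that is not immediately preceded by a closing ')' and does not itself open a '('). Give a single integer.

Newick: ((W,Z),(P,S),(B,(Y,H,R,X),T));
Scan left-to-right; a leaf is any maximal label run not followed by '(':
  pos 2: leaf 'W' → count = 1
  pos 4: leaf 'Z' → count = 2
  pos 8: leaf 'P' → count = 3
  pos 10: leaf 'S' → count = 4
  pos 14: leaf 'B' → count = 5
  pos 17: leaf 'Y' → count = 6
  pos 19: leaf 'H' → count = 7
  pos 21: leaf 'R' → count = 8
  pos 23: leaf 'X' → count = 9
  pos 26: leaf 'T' → count = 10
Total leaves: 10

Answer: 10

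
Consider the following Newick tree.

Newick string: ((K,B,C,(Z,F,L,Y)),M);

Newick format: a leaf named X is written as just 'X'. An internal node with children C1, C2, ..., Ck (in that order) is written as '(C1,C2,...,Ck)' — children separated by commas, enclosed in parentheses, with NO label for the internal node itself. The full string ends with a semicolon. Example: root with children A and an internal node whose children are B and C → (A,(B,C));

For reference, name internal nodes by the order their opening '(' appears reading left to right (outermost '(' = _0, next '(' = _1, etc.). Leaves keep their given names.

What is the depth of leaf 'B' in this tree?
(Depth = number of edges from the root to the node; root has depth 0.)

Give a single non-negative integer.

Answer: 2

Derivation:
Newick: ((K,B,C,(Z,F,L,Y)),M);
Naming internals by '(' encounter order: outermost '(' = _0, next = _1, ...
Query node: B
Path from root: _0 -> _1 -> B
Depth of B: 2 (number of edges from root)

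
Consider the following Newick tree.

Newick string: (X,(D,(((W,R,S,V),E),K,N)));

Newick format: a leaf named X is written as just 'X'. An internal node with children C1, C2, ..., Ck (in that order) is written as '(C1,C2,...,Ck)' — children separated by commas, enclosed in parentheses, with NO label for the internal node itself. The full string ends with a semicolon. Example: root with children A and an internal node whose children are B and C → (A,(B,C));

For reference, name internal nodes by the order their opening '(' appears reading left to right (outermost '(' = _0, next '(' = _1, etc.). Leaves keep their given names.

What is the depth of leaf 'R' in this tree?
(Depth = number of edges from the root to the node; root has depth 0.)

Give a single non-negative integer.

Answer: 5

Derivation:
Newick: (X,(D,(((W,R,S,V),E),K,N)));
Naming internals by '(' encounter order: outermost '(' = _0, next = _1, ...
Query node: R
Path from root: _0 -> _1 -> _2 -> _3 -> _4 -> R
Depth of R: 5 (number of edges from root)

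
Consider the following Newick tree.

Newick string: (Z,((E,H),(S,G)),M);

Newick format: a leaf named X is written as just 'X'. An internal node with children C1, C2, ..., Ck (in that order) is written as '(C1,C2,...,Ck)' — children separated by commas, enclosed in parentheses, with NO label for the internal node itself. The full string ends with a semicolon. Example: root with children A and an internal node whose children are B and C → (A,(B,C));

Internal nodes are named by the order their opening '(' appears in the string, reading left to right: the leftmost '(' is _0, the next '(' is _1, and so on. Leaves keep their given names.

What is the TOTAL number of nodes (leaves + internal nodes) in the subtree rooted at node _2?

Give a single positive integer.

Newick: (Z,((E,H),(S,G)),M);
Locate _2: it is the '(' at position 4 (the 3rd '(' reading left to right).
Query: subtree rooted at _2
_2: subtree_size = 1 + 2
  E: subtree_size = 1 + 0
  H: subtree_size = 1 + 0
Total subtree size of _2: 3

Answer: 3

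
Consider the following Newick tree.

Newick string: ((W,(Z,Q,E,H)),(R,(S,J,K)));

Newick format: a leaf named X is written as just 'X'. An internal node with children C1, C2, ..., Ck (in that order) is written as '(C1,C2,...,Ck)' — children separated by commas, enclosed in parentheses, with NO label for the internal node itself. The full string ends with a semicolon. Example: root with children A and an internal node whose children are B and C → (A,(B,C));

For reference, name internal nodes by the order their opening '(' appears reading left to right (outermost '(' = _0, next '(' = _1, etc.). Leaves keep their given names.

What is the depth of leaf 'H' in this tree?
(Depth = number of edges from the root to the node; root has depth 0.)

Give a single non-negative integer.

Answer: 3

Derivation:
Newick: ((W,(Z,Q,E,H)),(R,(S,J,K)));
Naming internals by '(' encounter order: outermost '(' = _0, next = _1, ...
Query node: H
Path from root: _0 -> _1 -> _2 -> H
Depth of H: 3 (number of edges from root)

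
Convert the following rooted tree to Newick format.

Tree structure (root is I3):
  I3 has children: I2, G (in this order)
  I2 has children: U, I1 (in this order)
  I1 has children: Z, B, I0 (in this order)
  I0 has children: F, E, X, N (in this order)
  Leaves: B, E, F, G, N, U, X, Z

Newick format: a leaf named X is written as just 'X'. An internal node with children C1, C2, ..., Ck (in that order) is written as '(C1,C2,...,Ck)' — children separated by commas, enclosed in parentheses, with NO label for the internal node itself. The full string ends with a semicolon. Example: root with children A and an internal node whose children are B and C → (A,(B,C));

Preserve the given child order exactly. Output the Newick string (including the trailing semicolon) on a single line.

internal I3 with children ['I2', 'G']
  internal I2 with children ['U', 'I1']
    leaf 'U' → 'U'
    internal I1 with children ['Z', 'B', 'I0']
      leaf 'Z' → 'Z'
      leaf 'B' → 'B'
      internal I0 with children ['F', 'E', 'X', 'N']
        leaf 'F' → 'F'
        leaf 'E' → 'E'
        leaf 'X' → 'X'
        leaf 'N' → 'N'
      → '(F,E,X,N)'
    → '(Z,B,(F,E,X,N))'
  → '(U,(Z,B,(F,E,X,N)))'
  leaf 'G' → 'G'
→ '((U,(Z,B,(F,E,X,N))),G)'
Final: ((U,(Z,B,(F,E,X,N))),G);

Answer: ((U,(Z,B,(F,E,X,N))),G);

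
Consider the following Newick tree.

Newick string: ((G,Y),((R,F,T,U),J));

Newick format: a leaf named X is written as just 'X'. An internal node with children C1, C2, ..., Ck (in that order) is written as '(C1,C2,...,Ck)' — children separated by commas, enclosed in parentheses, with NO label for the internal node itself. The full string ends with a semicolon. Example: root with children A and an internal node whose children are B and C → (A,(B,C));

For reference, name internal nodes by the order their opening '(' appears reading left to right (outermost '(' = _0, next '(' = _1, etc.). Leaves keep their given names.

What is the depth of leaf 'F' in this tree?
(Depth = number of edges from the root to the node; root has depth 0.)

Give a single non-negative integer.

Answer: 3

Derivation:
Newick: ((G,Y),((R,F,T,U),J));
Naming internals by '(' encounter order: outermost '(' = _0, next = _1, ...
Query node: F
Path from root: _0 -> _2 -> _3 -> F
Depth of F: 3 (number of edges from root)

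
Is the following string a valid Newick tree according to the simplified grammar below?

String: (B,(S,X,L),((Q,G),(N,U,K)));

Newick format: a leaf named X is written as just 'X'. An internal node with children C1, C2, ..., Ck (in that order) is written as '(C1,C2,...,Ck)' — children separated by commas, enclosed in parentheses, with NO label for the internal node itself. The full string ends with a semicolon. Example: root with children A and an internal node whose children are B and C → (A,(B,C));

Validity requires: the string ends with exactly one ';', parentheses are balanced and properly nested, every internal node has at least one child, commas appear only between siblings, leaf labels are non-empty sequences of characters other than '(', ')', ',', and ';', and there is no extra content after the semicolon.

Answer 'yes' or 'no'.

Input: (B,(S,X,L),((Q,G),(N,U,K)));
Paren balance: 5 '(' vs 5 ')' OK
Ends with single ';': True
Full parse: OK
Valid: True

Answer: yes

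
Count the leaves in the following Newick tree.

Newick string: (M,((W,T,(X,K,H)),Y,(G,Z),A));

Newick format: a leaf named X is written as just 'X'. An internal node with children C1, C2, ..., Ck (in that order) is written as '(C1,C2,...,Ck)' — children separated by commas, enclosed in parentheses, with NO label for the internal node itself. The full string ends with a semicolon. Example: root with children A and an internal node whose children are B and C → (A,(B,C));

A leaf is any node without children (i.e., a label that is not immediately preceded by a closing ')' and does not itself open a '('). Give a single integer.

Answer: 10

Derivation:
Newick: (M,((W,T,(X,K,H)),Y,(G,Z),A));
Scan left-to-right; a leaf is any maximal label run not followed by '(':
  pos 1: leaf 'M' → count = 1
  pos 5: leaf 'W' → count = 2
  pos 7: leaf 'T' → count = 3
  pos 10: leaf 'X' → count = 4
  pos 12: leaf 'K' → count = 5
  pos 14: leaf 'H' → count = 6
  pos 18: leaf 'Y' → count = 7
  pos 21: leaf 'G' → count = 8
  pos 23: leaf 'Z' → count = 9
  pos 26: leaf 'A' → count = 10
Total leaves: 10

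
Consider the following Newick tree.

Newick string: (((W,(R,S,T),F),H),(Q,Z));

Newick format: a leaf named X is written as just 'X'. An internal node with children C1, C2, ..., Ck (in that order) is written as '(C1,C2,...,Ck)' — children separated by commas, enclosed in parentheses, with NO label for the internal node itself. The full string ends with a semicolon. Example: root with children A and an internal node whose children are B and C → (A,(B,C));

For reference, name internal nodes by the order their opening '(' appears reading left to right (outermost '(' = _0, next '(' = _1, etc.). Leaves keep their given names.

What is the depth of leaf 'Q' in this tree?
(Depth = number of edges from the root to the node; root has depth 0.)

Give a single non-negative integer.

Newick: (((W,(R,S,T),F),H),(Q,Z));
Naming internals by '(' encounter order: outermost '(' = _0, next = _1, ...
Query node: Q
Path from root: _0 -> _4 -> Q
Depth of Q: 2 (number of edges from root)

Answer: 2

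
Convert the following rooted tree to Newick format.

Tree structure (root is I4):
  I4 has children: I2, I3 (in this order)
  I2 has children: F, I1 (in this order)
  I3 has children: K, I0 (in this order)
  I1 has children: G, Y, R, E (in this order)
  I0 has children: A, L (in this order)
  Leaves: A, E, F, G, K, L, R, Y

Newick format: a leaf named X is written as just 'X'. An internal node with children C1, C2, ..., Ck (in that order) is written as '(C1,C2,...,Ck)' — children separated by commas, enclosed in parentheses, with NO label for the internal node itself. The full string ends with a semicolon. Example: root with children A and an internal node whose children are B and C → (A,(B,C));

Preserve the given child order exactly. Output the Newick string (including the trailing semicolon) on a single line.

Answer: ((F,(G,Y,R,E)),(K,(A,L)));

Derivation:
internal I4 with children ['I2', 'I3']
  internal I2 with children ['F', 'I1']
    leaf 'F' → 'F'
    internal I1 with children ['G', 'Y', 'R', 'E']
      leaf 'G' → 'G'
      leaf 'Y' → 'Y'
      leaf 'R' → 'R'
      leaf 'E' → 'E'
    → '(G,Y,R,E)'
  → '(F,(G,Y,R,E))'
  internal I3 with children ['K', 'I0']
    leaf 'K' → 'K'
    internal I0 with children ['A', 'L']
      leaf 'A' → 'A'
      leaf 'L' → 'L'
    → '(A,L)'
  → '(K,(A,L))'
→ '((F,(G,Y,R,E)),(K,(A,L)))'
Final: ((F,(G,Y,R,E)),(K,(A,L)));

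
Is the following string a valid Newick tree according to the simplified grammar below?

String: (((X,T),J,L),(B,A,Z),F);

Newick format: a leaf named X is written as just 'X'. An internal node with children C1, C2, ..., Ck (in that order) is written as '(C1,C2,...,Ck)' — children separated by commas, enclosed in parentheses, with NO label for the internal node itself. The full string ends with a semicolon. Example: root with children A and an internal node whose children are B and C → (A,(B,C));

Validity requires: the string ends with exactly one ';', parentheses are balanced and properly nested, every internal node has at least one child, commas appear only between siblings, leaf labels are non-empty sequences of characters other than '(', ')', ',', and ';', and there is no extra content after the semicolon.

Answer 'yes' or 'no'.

Input: (((X,T),J,L),(B,A,Z),F);
Paren balance: 4 '(' vs 4 ')' OK
Ends with single ';': True
Full parse: OK
Valid: True

Answer: yes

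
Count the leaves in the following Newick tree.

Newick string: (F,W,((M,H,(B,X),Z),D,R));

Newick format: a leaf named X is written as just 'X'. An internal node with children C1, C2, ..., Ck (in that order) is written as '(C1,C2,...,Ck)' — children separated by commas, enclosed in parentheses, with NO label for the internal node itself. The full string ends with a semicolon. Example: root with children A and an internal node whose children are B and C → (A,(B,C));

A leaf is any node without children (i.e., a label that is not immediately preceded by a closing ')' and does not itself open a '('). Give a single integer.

Newick: (F,W,((M,H,(B,X),Z),D,R));
Scan left-to-right; a leaf is any maximal label run not followed by '(':
  pos 1: leaf 'F' → count = 1
  pos 3: leaf 'W' → count = 2
  pos 7: leaf 'M' → count = 3
  pos 9: leaf 'H' → count = 4
  pos 12: leaf 'B' → count = 5
  pos 14: leaf 'X' → count = 6
  pos 17: leaf 'Z' → count = 7
  pos 20: leaf 'D' → count = 8
  pos 22: leaf 'R' → count = 9
Total leaves: 9

Answer: 9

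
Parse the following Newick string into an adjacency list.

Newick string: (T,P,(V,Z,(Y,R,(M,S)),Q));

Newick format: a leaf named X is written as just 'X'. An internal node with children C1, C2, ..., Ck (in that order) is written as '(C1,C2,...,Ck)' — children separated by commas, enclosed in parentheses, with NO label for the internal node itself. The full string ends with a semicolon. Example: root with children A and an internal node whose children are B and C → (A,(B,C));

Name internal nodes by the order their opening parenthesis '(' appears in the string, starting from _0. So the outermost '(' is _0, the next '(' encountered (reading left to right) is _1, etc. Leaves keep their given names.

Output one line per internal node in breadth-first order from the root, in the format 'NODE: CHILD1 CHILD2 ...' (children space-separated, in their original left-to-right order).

Input: (T,P,(V,Z,(Y,R,(M,S)),Q));
Scanning left-to-right, naming '(' by encounter order:
  pos 0: '(' -> open internal node _0 (depth 1)
  pos 5: '(' -> open internal node _1 (depth 2)
  pos 10: '(' -> open internal node _2 (depth 3)
  pos 15: '(' -> open internal node _3 (depth 4)
  pos 19: ')' -> close internal node _3 (now at depth 3)
  pos 20: ')' -> close internal node _2 (now at depth 2)
  pos 23: ')' -> close internal node _1 (now at depth 1)
  pos 24: ')' -> close internal node _0 (now at depth 0)
Total internal nodes: 4
BFS adjacency from root:
  _0: T P _1
  _1: V Z _2 Q
  _2: Y R _3
  _3: M S

Answer: _0: T P _1
_1: V Z _2 Q
_2: Y R _3
_3: M S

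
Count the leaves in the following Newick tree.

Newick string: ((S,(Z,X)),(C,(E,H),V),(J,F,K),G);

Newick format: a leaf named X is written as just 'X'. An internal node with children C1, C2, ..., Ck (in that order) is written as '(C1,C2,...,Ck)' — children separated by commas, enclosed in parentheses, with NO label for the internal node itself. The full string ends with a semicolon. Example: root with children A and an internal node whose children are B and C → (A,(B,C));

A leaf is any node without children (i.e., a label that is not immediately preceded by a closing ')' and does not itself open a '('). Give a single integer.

Answer: 11

Derivation:
Newick: ((S,(Z,X)),(C,(E,H),V),(J,F,K),G);
Scan left-to-right; a leaf is any maximal label run not followed by '(':
  pos 2: leaf 'S' → count = 1
  pos 5: leaf 'Z' → count = 2
  pos 7: leaf 'X' → count = 3
  pos 12: leaf 'C' → count = 4
  pos 15: leaf 'E' → count = 5
  pos 17: leaf 'H' → count = 6
  pos 20: leaf 'V' → count = 7
  pos 24: leaf 'J' → count = 8
  pos 26: leaf 'F' → count = 9
  pos 28: leaf 'K' → count = 10
  pos 31: leaf 'G' → count = 11
Total leaves: 11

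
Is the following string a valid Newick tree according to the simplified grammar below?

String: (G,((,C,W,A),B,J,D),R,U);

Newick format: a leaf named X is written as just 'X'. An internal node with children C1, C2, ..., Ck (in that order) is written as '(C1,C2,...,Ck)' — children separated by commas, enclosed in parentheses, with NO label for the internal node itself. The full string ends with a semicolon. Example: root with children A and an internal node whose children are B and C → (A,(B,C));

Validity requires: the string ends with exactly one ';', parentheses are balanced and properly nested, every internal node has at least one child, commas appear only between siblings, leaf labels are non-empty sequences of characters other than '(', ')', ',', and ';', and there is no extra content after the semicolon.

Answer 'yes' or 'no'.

Answer: no

Derivation:
Input: (G,((,C,W,A),B,J,D),R,U);
Paren balance: 3 '(' vs 3 ')' OK
Ends with single ';': True
Full parse: FAILS (empty leaf label at pos 5)
Valid: False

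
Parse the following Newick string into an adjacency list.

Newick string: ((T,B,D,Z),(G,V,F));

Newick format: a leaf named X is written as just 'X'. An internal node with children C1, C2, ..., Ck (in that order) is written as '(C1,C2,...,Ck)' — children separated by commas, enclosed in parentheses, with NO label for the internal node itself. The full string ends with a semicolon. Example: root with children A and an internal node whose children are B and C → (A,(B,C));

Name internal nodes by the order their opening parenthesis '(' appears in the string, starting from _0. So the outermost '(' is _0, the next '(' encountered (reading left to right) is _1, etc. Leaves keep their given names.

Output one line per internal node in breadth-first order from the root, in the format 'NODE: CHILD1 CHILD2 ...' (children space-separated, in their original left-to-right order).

Input: ((T,B,D,Z),(G,V,F));
Scanning left-to-right, naming '(' by encounter order:
  pos 0: '(' -> open internal node _0 (depth 1)
  pos 1: '(' -> open internal node _1 (depth 2)
  pos 9: ')' -> close internal node _1 (now at depth 1)
  pos 11: '(' -> open internal node _2 (depth 2)
  pos 17: ')' -> close internal node _2 (now at depth 1)
  pos 18: ')' -> close internal node _0 (now at depth 0)
Total internal nodes: 3
BFS adjacency from root:
  _0: _1 _2
  _1: T B D Z
  _2: G V F

Answer: _0: _1 _2
_1: T B D Z
_2: G V F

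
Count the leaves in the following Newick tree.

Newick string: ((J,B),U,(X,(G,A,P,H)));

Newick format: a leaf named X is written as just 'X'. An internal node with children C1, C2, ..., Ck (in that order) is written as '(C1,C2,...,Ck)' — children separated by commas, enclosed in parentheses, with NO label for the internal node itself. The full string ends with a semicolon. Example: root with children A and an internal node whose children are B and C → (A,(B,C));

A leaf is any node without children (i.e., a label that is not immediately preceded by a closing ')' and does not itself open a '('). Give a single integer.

Newick: ((J,B),U,(X,(G,A,P,H)));
Scan left-to-right; a leaf is any maximal label run not followed by '(':
  pos 2: leaf 'J' → count = 1
  pos 4: leaf 'B' → count = 2
  pos 7: leaf 'U' → count = 3
  pos 10: leaf 'X' → count = 4
  pos 13: leaf 'G' → count = 5
  pos 15: leaf 'A' → count = 6
  pos 17: leaf 'P' → count = 7
  pos 19: leaf 'H' → count = 8
Total leaves: 8

Answer: 8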